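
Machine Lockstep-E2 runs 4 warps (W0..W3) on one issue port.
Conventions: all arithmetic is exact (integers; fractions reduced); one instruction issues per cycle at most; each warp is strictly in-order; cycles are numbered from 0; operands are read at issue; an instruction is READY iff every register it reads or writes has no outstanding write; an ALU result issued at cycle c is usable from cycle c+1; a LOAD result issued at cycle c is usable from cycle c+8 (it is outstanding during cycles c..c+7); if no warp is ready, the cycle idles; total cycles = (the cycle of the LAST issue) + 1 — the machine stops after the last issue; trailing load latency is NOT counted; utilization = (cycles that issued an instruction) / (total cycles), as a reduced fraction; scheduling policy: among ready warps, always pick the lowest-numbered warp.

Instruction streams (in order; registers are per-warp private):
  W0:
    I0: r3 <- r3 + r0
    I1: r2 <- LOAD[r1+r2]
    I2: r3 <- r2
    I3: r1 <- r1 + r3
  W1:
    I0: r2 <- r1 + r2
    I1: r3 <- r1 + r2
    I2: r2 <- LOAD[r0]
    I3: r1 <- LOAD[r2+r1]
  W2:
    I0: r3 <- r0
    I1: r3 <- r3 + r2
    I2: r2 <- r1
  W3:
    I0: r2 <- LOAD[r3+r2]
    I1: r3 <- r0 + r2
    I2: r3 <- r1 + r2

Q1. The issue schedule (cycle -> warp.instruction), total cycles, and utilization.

cycle 0: W0.I0
cycle 1: W0.I1
cycle 2: W1.I0
cycle 3: W1.I1
cycle 4: W1.I2
cycle 5: W2.I0
cycle 6: W2.I1
cycle 7: W2.I2
cycle 8: W3.I0
cycle 9: W0.I2
cycle 10: W0.I3
cycle 11: idle
cycle 12: W1.I3
cycle 13: idle
cycle 14: idle
cycle 15: idle
cycle 16: W3.I1
cycle 17: W3.I2

Answer: 18 cycles, utilization 7/9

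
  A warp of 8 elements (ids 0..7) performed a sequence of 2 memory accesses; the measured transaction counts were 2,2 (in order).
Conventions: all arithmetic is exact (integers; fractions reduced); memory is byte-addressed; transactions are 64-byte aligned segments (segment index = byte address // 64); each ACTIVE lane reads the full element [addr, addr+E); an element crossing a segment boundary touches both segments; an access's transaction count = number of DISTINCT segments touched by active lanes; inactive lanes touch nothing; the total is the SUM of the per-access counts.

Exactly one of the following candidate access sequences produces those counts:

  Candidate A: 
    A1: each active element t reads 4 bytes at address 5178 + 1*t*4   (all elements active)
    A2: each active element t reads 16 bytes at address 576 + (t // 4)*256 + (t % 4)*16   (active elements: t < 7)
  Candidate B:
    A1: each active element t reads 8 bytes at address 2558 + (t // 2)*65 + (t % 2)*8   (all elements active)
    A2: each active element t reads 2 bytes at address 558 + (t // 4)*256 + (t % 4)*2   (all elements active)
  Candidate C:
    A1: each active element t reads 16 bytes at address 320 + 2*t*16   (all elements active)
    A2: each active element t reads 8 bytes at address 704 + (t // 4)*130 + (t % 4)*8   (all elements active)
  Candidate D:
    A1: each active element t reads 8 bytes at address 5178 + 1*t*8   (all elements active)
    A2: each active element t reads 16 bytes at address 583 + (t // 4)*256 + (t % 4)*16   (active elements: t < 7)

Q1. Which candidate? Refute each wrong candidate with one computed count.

B: A1 gives 5 transactions, not 2
C: A1 gives 4 transactions, not 2
D: A2 gives 3 transactions, not 2
A: all counts match (2,2)

Answer: A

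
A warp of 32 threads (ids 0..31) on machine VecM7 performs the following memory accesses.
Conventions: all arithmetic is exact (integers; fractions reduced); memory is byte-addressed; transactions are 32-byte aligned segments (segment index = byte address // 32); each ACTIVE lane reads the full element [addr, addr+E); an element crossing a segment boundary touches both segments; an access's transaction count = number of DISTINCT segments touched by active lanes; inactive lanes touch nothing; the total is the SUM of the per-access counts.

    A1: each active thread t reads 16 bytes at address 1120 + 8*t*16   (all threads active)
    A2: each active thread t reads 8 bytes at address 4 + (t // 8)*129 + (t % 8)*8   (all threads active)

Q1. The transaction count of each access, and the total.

A1: 32 transactions
A2: 12 transactions

Answer: 32,12; total 44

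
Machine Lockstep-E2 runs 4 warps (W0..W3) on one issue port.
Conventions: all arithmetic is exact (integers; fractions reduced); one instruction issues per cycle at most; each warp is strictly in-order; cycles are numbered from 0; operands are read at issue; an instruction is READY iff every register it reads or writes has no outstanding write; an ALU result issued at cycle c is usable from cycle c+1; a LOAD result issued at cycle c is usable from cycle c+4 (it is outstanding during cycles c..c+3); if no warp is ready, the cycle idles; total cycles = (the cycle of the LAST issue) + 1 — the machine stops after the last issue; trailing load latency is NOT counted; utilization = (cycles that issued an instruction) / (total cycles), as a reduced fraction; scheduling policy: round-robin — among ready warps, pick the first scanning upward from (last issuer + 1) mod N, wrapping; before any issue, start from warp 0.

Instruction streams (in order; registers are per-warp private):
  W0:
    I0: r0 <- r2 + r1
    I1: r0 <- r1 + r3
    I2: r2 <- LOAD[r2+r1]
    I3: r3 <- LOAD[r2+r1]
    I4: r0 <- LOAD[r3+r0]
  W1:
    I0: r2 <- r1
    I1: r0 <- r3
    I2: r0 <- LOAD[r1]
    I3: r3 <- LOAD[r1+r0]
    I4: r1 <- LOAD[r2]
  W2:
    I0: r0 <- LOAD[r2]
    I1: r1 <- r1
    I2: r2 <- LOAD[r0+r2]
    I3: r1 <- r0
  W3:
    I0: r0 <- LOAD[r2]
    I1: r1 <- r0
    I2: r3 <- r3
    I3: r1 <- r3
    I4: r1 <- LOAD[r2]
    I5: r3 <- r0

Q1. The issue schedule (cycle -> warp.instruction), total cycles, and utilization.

cycle 0: W0.I0
cycle 1: W1.I0
cycle 2: W2.I0
cycle 3: W3.I0
cycle 4: W0.I1
cycle 5: W1.I1
cycle 6: W2.I1
cycle 7: W3.I1
cycle 8: W0.I2
cycle 9: W1.I2
cycle 10: W2.I2
cycle 11: W3.I2
cycle 12: W0.I3
cycle 13: W1.I3
cycle 14: W2.I3
cycle 15: W3.I3
cycle 16: W0.I4
cycle 17: W1.I4
cycle 18: W3.I4
cycle 19: W3.I5

Answer: 20 cycles, utilization 1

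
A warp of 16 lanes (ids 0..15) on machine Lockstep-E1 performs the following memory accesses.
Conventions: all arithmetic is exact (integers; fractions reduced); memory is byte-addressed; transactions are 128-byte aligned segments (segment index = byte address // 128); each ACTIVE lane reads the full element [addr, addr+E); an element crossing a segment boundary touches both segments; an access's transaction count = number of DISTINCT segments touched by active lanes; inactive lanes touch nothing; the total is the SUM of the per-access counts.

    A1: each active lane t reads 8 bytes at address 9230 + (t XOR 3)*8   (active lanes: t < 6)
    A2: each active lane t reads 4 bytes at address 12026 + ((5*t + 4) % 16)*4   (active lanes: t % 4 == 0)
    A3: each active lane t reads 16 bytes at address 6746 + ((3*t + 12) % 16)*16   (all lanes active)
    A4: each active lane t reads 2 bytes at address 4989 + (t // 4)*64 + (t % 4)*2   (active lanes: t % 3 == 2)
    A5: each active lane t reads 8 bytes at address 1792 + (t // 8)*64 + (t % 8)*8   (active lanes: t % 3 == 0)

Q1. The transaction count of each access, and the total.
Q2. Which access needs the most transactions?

A1: 1 transaction
A2: 2 transactions
A3: 3 transactions
A4: 2 transactions
A5: 1 transaction

Answer: 1,2,3,2,1; total 9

Answer: A3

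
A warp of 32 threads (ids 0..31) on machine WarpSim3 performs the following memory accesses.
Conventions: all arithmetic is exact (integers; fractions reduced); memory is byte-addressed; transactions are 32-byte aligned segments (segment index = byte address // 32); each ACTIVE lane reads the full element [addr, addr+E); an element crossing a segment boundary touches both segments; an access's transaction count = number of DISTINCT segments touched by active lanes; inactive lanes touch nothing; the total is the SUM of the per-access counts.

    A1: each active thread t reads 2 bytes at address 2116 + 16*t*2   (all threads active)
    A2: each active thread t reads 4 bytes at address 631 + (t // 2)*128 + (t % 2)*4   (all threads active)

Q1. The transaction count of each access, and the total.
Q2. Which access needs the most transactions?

A1: 32 transactions
A2: 16 transactions

Answer: 32,16; total 48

Answer: A1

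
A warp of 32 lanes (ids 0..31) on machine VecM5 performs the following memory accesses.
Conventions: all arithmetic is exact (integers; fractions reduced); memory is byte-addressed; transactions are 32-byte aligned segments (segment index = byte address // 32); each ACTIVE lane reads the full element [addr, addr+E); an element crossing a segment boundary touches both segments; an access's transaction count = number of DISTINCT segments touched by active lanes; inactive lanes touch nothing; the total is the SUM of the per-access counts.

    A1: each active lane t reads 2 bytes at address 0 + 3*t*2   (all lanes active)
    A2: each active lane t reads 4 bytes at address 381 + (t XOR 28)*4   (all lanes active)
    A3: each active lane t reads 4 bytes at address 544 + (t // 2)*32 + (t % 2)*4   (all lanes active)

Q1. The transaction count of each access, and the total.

A1: 6 transactions
A2: 5 transactions
A3: 16 transactions

Answer: 6,5,16; total 27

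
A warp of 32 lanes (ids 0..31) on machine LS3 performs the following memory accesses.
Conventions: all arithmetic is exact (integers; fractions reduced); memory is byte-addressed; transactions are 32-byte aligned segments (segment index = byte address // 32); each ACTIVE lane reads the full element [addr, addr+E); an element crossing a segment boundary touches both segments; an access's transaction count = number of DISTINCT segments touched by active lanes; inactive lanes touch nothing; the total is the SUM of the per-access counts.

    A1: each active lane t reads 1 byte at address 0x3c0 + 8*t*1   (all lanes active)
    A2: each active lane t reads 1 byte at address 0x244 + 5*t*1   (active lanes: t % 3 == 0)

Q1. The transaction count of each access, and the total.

A1: 8 transactions
A2: 5 transactions

Answer: 8,5; total 13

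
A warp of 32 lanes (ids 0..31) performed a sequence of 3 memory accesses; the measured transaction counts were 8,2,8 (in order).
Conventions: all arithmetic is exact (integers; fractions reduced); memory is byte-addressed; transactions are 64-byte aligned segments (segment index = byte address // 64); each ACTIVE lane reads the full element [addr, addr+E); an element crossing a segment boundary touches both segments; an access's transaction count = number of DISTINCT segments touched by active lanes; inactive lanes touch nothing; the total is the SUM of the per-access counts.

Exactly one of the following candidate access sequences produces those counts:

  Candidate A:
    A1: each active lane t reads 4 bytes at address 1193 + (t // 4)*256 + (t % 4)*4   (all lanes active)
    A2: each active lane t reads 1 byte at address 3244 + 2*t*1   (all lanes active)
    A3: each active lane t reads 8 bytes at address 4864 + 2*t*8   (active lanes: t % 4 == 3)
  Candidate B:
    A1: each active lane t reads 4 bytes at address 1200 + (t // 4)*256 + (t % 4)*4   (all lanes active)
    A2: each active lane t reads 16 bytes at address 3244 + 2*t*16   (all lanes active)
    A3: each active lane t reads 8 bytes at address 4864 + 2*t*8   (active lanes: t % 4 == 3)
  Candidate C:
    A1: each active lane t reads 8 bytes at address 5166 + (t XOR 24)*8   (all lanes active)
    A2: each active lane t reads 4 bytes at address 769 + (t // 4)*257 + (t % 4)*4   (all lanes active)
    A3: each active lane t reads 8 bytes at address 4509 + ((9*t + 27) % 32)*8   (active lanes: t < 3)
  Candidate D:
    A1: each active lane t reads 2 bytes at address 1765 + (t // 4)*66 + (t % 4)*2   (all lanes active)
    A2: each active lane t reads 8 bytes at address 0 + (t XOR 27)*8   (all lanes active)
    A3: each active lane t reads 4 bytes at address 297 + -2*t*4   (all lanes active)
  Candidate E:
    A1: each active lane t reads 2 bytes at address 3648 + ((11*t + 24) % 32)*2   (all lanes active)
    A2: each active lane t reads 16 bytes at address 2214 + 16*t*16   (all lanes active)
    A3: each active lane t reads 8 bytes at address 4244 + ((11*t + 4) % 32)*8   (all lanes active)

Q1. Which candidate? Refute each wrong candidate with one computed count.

B: A2 gives 17 transactions, not 2
C: A1 gives 5 transactions, not 8
D: A2 gives 4 transactions, not 2
E: A1 gives 1 transaction, not 8
A: all counts match (8,2,8)

Answer: A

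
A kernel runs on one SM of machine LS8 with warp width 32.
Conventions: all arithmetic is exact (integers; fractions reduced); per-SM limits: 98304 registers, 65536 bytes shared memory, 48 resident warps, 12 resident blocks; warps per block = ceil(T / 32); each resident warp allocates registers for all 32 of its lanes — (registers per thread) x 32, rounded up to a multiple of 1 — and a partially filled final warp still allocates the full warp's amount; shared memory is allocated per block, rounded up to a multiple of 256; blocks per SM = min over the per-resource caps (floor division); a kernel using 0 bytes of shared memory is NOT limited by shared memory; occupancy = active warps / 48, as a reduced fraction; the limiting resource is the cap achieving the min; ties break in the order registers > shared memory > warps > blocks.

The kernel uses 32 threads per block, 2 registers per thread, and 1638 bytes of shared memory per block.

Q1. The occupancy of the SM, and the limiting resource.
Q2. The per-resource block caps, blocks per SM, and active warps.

Answer: occupancy 1/4, limited by blocks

registers: 1536 blocks
shared memory: 36 blocks
warps: 48 blocks
blocks: 12 blocks

Answer: 12 blocks, 12 active warps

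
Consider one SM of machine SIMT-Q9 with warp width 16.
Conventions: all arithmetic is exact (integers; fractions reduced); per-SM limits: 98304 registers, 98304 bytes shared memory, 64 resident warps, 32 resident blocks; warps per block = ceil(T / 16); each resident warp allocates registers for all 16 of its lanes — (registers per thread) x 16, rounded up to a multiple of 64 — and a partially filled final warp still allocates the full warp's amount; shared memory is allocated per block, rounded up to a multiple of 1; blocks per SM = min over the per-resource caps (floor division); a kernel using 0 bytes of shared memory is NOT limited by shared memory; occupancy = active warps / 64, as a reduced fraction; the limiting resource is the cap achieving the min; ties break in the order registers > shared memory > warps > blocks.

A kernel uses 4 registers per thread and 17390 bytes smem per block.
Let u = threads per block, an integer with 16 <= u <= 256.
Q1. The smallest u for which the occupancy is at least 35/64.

Answer: u = 97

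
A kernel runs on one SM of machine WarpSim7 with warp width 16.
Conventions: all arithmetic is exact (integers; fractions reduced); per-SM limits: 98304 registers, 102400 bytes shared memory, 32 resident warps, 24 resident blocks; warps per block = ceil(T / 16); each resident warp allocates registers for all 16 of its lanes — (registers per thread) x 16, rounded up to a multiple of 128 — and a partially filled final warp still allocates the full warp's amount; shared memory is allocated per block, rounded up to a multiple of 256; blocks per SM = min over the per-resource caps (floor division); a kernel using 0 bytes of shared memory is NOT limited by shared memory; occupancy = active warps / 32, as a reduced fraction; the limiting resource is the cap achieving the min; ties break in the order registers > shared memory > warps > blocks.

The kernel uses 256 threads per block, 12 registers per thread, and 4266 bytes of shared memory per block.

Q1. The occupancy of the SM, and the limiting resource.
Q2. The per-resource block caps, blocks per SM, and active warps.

Answer: occupancy 1, limited by warps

registers: 24 blocks
shared memory: 23 blocks
warps: 2 blocks
blocks: 24 blocks

Answer: 2 blocks, 32 active warps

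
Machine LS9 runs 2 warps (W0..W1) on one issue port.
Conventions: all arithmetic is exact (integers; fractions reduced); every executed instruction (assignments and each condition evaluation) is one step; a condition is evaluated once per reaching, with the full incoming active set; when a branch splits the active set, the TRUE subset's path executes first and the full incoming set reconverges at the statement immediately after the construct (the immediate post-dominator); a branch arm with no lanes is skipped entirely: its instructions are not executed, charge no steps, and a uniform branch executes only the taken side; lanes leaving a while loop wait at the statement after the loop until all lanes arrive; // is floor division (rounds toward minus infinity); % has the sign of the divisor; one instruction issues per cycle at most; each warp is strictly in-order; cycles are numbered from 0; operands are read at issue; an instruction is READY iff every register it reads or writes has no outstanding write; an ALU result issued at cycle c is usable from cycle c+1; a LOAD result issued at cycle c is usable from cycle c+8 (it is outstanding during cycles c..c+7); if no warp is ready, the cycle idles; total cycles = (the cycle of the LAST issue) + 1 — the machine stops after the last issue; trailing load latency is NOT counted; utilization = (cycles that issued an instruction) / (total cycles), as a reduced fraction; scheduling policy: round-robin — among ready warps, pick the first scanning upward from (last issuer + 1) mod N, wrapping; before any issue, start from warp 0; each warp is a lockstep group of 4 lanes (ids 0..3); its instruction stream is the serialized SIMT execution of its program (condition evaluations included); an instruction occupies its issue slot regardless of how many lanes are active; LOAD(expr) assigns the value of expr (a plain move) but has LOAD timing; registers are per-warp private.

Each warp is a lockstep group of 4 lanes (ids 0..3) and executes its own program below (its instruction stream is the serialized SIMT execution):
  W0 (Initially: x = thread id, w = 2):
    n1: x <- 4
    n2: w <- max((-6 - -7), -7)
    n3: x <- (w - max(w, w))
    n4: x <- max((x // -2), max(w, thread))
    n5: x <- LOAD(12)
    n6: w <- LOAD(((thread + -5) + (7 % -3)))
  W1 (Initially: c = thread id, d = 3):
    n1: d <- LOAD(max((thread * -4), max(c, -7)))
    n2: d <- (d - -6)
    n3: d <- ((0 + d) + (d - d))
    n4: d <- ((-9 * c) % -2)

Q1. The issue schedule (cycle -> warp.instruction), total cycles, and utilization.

cycle 0: W0.I0
cycle 1: W1.I0
cycle 2: W0.I1
cycle 3: W0.I2
cycle 4: W0.I3
cycle 5: W0.I4
cycle 6: W0.I5
cycle 7: idle
cycle 8: idle
cycle 9: W1.I1
cycle 10: W1.I2
cycle 11: W1.I3

Answer: 12 cycles, utilization 5/6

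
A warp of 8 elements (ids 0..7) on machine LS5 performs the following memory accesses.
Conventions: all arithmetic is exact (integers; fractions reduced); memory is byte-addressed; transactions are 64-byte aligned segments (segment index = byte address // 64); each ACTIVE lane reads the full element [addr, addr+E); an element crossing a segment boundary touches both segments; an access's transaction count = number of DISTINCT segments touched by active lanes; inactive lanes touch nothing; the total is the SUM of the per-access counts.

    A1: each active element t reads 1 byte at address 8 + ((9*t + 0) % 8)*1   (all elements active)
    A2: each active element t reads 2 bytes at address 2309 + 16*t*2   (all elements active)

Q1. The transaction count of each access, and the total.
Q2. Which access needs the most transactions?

A1: 1 transaction
A2: 4 transactions

Answer: 1,4; total 5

Answer: A2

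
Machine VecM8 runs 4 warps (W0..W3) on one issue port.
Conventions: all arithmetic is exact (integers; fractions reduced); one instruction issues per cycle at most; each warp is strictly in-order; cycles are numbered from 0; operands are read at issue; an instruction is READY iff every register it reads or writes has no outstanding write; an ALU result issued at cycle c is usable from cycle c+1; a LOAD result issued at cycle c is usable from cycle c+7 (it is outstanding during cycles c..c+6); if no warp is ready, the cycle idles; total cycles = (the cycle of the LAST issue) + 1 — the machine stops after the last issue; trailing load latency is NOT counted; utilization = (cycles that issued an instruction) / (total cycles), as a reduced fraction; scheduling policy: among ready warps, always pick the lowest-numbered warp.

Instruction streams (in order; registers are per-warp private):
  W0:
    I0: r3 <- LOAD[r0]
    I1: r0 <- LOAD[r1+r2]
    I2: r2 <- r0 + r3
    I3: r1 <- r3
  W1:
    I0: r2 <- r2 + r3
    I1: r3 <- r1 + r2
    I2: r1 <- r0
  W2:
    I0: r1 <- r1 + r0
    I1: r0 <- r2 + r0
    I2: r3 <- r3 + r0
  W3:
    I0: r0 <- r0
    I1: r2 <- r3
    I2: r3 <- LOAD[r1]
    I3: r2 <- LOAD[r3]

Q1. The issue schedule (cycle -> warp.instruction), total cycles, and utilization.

cycle 0: W0.I0
cycle 1: W0.I1
cycle 2: W1.I0
cycle 3: W1.I1
cycle 4: W1.I2
cycle 5: W2.I0
cycle 6: W2.I1
cycle 7: W2.I2
cycle 8: W0.I2
cycle 9: W0.I3
cycle 10: W3.I0
cycle 11: W3.I1
cycle 12: W3.I2
cycle 13: idle
cycle 14: idle
cycle 15: idle
cycle 16: idle
cycle 17: idle
cycle 18: idle
cycle 19: W3.I3

Answer: 20 cycles, utilization 7/10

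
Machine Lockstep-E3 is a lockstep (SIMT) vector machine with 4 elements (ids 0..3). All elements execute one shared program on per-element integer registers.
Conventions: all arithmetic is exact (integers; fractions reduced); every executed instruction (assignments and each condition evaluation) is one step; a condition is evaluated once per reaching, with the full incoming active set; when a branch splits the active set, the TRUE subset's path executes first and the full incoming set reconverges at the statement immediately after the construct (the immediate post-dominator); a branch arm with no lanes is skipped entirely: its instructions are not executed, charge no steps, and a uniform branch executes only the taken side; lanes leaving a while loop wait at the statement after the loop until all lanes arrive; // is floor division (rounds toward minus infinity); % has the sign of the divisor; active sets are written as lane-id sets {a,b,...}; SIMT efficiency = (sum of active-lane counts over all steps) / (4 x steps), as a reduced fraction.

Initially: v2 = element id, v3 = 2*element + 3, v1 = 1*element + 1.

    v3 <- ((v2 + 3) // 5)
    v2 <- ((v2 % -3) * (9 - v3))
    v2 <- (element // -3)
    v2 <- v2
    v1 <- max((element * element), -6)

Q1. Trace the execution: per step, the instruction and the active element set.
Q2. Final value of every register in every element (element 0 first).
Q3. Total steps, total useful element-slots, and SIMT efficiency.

step 0: v3 <- ((v2 + 3) // 5)        {0,1,2,3}
step 1: v2 <- ((v2 % -3) * (9 - v3)) {0,1,2,3}
step 2: v2 <- (element // -3)        {0,1,2,3}
step 3: v2 <- v2                     {0,1,2,3}
step 4: v1 <- max((element * element), -6) {0,1,2,3}

Answer: 5 steps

v2: 0,-1,-1,-1
v3: 0,0,1,1
v1: 0,1,4,9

steps = 5; useful = 20; efficiency = 20/20 = 1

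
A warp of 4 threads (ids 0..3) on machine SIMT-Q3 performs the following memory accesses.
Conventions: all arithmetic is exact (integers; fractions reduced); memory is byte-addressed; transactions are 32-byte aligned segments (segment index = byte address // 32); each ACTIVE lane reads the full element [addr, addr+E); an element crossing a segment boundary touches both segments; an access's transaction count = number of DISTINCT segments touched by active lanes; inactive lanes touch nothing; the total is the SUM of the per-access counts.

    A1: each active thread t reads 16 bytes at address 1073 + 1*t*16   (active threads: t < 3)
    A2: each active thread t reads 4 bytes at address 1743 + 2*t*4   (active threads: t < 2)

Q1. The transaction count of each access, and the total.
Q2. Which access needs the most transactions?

A1: 3 transactions
A2: 1 transaction

Answer: 3,1; total 4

Answer: A1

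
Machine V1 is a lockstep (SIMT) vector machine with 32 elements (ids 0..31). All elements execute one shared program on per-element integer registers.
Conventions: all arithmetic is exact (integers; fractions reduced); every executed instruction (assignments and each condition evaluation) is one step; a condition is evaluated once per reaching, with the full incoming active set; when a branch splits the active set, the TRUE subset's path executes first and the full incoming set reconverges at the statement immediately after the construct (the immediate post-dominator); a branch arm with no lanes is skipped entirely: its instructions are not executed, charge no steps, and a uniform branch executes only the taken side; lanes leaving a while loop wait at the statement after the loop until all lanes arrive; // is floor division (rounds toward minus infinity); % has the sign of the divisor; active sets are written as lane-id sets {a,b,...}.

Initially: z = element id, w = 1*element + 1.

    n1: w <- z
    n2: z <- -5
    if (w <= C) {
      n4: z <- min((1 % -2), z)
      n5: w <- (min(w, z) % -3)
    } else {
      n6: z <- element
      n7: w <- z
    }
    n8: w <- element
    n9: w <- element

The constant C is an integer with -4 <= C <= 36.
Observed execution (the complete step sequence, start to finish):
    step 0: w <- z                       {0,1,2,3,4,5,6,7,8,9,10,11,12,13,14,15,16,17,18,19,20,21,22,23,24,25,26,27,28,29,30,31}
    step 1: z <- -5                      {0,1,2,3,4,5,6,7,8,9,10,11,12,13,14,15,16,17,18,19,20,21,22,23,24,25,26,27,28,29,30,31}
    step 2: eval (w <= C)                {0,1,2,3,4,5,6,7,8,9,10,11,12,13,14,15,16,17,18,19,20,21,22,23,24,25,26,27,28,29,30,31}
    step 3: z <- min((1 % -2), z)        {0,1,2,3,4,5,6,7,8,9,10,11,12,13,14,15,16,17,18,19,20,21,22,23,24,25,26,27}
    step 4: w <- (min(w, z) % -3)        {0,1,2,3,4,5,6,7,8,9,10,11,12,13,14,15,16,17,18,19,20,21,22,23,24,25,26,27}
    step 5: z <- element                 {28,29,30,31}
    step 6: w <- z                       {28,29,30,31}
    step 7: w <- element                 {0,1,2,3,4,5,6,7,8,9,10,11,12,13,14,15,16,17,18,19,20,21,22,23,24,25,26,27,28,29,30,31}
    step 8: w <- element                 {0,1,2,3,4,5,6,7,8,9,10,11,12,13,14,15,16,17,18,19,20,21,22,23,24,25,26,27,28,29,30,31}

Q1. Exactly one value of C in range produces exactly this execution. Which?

Answer: C = 27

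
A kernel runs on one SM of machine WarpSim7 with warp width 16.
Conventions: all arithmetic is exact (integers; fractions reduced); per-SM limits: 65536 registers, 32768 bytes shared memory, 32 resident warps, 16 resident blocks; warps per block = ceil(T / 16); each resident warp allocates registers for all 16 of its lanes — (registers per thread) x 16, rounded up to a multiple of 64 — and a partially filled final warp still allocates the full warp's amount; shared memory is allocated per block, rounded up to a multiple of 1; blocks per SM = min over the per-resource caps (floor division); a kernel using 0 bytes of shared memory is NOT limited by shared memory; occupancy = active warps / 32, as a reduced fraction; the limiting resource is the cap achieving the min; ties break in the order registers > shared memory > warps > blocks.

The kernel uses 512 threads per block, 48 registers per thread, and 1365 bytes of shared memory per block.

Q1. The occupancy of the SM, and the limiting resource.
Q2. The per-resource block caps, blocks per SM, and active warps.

Answer: occupancy 1, limited by warps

registers: 2 blocks
shared memory: 24 blocks
warps: 1 block
blocks: 16 blocks

Answer: 1 block, 32 active warps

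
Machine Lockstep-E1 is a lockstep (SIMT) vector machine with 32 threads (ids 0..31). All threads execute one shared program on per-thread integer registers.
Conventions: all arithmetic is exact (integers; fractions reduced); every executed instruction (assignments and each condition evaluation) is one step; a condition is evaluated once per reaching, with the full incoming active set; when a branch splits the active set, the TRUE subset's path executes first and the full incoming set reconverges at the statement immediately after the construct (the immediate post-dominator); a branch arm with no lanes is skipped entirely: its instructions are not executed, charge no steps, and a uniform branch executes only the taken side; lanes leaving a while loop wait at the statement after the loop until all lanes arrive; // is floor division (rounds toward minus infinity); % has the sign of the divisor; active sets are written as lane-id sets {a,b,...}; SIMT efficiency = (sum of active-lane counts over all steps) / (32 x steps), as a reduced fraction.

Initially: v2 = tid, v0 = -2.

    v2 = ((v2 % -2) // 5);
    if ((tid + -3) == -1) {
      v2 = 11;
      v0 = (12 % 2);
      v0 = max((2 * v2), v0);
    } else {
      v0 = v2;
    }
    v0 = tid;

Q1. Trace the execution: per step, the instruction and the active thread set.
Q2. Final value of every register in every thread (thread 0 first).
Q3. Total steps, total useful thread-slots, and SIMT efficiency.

step 0: v2 <- ((v2 % -2) // 5)       {0,1,2,3,4,5,6,7,8,9,10,11,12,13,14,15,16,17,18,19,20,21,22,23,24,25,26,27,28,29,30,31}
step 1: eval ((tid + -3) == -1)      {0,1,2,3,4,5,6,7,8,9,10,11,12,13,14,15,16,17,18,19,20,21,22,23,24,25,26,27,28,29,30,31}
step 2: v2 <- 11                     {2}
step 3: v0 <- (12 % 2)               {2}
step 4: v0 <- max((2 * v2), v0)      {2}
step 5: v0 <- v2                     {0,1,3,4,5,6,7,8,9,10,11,12,13,14,15,16,17,18,19,20,21,22,23,24,25,26,27,28,29,30,31}
step 6: v0 <- tid                    {0,1,2,3,4,5,6,7,8,9,10,11,12,13,14,15,16,17,18,19,20,21,22,23,24,25,26,27,28,29,30,31}

Answer: 7 steps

v2: 0,-1,11,-1,0,-1,0,-1,0,-1,0,-1,0,-1,0,-1,0,-1,0,-1,0,-1,0,-1,0,-1,0,-1,0,-1,0,-1
v0: 0,1,2,3,4,5,6,7,8,9,10,11,12,13,14,15,16,17,18,19,20,21,22,23,24,25,26,27,28,29,30,31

steps = 7; useful = 130; efficiency = 130/224 = 65/112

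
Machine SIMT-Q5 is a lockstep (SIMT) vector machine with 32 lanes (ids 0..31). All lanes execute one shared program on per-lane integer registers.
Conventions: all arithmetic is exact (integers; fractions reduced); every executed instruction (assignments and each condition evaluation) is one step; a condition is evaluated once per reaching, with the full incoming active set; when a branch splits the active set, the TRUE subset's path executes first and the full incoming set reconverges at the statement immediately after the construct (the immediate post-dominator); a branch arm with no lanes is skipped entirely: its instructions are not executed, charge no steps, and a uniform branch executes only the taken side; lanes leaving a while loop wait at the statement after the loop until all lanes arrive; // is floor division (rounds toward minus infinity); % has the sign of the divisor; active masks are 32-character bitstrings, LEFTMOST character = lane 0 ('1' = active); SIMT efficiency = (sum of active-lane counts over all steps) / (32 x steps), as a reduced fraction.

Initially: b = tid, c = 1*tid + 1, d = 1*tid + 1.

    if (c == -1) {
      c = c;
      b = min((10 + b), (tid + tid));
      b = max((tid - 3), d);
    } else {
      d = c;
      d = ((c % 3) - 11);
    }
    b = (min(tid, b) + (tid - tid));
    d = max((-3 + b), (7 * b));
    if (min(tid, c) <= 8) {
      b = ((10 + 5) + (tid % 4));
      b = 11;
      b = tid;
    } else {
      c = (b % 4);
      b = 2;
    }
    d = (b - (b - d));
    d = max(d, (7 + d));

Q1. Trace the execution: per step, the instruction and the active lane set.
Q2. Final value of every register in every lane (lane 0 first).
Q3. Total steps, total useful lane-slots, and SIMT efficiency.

step 0: eval (c == -1)               11111111111111111111111111111111
step 1: d <- c                       11111111111111111111111111111111
step 2: d <- ((c % 3) - 11)          11111111111111111111111111111111
step 3: b <- (min(tid, b) + (tid - tid)) 11111111111111111111111111111111
step 4: d <- max((-3 + b), (7 * b))  11111111111111111111111111111111
step 5: eval (min(tid, c) <= 8)      11111111111111111111111111111111
step 6: b <- ((10 + 5) + (tid % 4))  11111111100000000000000000000000
step 7: b <- 11                      11111111100000000000000000000000
step 8: b <- tid                     11111111100000000000000000000000
step 9: c <- (b % 4)                 00000000011111111111111111111111
step 10: b <- 2                       00000000011111111111111111111111
step 11: d <- (b - (b - d))           11111111111111111111111111111111
step 12: d <- max(d, (7 + d))         11111111111111111111111111111111

Answer: 13 steps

b: 0,1,2,3,4,5,6,7,8,2,2,2,2,2,2,2,2,2,2,2,2,2,2,2,2,2,2,2,2,2,2,2
c: 1,2,3,4,5,6,7,8,9,1,2,3,0,1,2,3,0,1,2,3,0,1,2,3,0,1,2,3,0,1,2,3
d: 7,14,21,28,35,42,49,56,63,70,77,84,91,98,105,112,119,126,133,140,147,154,161,168,175,182,189,196,203,210,217,224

steps = 13; useful = 329; efficiency = 329/416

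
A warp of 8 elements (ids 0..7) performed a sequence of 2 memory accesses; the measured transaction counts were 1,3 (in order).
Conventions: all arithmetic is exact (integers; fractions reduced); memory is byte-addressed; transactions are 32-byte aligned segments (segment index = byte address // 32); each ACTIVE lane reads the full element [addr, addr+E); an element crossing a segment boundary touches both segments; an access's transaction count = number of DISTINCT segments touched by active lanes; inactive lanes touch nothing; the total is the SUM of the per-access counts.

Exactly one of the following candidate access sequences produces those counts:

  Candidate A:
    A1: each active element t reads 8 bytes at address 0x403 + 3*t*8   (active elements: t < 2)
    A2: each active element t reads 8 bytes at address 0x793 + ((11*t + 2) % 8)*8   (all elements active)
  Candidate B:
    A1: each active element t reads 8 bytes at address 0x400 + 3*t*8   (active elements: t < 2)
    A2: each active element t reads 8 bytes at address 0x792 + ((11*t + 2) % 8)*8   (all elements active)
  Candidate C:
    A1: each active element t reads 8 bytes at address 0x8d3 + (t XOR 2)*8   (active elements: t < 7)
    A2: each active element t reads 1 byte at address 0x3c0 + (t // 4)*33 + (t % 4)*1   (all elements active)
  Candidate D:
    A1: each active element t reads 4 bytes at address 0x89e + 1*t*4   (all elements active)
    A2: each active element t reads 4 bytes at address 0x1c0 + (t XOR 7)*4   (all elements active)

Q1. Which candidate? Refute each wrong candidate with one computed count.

A: A1 gives 2 transactions, not 1
C: A1 gives 3 transactions, not 1
D: A1 gives 2 transactions, not 1
B: all counts match (1,3)

Answer: B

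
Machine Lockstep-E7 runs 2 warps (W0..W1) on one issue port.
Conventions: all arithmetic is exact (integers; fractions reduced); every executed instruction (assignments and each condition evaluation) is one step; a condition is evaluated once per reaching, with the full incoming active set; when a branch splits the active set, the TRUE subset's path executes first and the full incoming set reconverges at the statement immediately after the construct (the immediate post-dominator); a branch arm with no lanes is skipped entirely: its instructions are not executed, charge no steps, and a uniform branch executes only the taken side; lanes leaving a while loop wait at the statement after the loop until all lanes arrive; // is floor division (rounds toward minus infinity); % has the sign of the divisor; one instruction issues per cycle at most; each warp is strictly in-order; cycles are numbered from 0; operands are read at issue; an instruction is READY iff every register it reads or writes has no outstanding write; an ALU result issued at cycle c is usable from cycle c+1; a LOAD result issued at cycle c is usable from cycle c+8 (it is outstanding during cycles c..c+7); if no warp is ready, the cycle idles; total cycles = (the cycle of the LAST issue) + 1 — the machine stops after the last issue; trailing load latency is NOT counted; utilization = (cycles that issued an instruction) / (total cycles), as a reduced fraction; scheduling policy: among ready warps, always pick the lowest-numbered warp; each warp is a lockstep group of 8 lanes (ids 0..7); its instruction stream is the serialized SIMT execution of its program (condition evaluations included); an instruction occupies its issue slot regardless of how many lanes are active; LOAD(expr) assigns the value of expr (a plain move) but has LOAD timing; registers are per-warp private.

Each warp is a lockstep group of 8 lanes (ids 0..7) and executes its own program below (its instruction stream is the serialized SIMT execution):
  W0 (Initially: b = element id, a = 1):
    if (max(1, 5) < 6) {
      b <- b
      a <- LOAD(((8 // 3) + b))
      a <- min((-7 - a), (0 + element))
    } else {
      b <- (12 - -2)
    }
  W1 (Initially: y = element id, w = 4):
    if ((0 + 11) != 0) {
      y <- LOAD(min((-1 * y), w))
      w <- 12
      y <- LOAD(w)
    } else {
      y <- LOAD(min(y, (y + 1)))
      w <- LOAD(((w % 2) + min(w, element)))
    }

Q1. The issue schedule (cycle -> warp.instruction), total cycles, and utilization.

cycle 0: W0.I0
cycle 1: W0.I1
cycle 2: W0.I2
cycle 3: W1.I0
cycle 4: W1.I1
cycle 5: W1.I2
cycle 6: idle
cycle 7: idle
cycle 8: idle
cycle 9: idle
cycle 10: W0.I3
cycle 11: idle
cycle 12: W1.I3

Answer: 13 cycles, utilization 8/13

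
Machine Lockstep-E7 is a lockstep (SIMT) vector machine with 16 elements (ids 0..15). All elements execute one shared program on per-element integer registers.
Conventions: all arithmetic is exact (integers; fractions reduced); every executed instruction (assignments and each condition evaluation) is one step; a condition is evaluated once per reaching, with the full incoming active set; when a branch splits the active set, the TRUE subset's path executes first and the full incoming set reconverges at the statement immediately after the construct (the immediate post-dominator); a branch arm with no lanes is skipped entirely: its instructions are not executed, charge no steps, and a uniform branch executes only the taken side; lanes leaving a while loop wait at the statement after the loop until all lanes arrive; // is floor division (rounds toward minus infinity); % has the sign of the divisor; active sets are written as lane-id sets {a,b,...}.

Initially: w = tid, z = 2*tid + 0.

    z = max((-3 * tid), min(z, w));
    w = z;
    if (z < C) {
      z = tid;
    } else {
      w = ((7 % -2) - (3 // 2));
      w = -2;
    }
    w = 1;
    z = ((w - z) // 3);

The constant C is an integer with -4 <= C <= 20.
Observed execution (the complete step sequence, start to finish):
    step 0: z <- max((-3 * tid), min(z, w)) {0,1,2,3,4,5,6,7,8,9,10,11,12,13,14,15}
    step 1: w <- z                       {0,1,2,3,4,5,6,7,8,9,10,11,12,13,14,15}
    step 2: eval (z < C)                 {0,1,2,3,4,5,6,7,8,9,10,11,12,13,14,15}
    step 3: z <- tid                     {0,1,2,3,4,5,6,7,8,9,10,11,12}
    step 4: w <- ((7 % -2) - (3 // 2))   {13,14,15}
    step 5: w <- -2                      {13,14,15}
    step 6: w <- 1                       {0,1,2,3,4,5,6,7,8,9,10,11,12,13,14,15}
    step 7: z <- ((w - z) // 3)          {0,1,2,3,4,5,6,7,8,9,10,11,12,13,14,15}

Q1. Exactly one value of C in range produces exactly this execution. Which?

Answer: C = 13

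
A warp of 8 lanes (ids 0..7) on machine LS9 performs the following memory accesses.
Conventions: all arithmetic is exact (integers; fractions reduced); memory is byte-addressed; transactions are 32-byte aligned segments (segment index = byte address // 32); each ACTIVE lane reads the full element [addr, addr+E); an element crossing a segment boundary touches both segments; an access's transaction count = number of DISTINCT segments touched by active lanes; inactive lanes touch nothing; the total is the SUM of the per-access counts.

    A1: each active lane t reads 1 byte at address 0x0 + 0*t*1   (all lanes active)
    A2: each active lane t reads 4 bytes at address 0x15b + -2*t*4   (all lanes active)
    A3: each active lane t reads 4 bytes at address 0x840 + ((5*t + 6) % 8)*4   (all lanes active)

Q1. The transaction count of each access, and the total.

A1: 1 transaction
A2: 2 transactions
A3: 1 transaction

Answer: 1,2,1; total 4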